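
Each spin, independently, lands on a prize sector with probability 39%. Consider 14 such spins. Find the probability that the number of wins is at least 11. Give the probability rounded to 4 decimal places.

X ~ Binomial(14, 0.39); P(X ≥ 11) = Σ C(14,k) p^k (1−p)^(14−k) over k:
  k=11: C(14,11)·0.39^11·0.61^3 = 0.002623
  k=12: C(14,12)·0.39^12·0.61^2 = 0.000419
  k=13: C(14,13)·0.39^13·0.61^1 = 0.000041
  k=14: C(14,14)·0.39^14·0.61^0 = 0.000002
Total = 0.003085

0.0031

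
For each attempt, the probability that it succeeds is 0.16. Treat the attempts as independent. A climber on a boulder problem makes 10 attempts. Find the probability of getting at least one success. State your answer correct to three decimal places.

P(at least one) = 1 − P(none) = 1 − (1 − 0.16)^10
= 1 − 0.17490 = 0.82510

0.825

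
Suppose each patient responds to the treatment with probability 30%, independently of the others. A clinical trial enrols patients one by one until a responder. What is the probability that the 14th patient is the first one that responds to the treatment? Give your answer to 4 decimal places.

Geometric (trials to first success), p = 0.30.
P(Y = 14) = (1−p)^13 · p = 0.0096889 · 0.30 = 0.002907

0.0029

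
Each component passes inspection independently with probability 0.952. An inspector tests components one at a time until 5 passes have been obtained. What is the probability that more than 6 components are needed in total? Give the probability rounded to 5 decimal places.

0.03037

Needing more than 6 components ⇔ fewer than 5 successes in the first 6. With X ~ Binomial(6, 0.952), P(Y > 6) = P(X ≤ 4).
  k=0: C(6,0)·0.952^0·0.048^6 = 0.0000000
  k=1: C(6,1)·0.952^1·0.048^5 = 0.0000015
  k=2: C(6,2)·0.952^2·0.048^4 = 0.0000722
  k=3: C(6,3)·0.952^3·0.048^3 = 0.0019084
  k=4: C(6,4)·0.952^4·0.048^2 = 0.0283871
P(X ≤ 4) = 0.0303691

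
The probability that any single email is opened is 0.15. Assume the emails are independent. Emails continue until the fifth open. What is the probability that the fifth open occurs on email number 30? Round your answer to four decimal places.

0.0310

Y = trial on which the fifth success occurs; negative binomial, r=5, p=0.15.
P(Y=30) = C(29,4) · p^5 · (1−p)^25
= 23751 · 7.5937e-05 · 0.017198 = 0.031018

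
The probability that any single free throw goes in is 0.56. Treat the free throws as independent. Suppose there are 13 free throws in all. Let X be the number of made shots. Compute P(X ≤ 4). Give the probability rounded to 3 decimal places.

0.060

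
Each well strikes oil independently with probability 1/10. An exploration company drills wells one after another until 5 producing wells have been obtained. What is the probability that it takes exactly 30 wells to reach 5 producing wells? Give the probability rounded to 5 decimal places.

0.01705

Y = trial on which the fifth success occurs; negative binomial, r=5, p=0.10.
P(Y=30) = C(29,4) · p^5 · (1−p)^25
= 23751 · 1e-05 · 0.07179 = 0.0170508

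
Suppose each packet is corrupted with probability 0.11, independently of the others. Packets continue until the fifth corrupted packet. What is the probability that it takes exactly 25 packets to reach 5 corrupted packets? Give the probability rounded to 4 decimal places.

Y = trial on which the fifth success occurs; negative binomial, r=5, p=0.11.
P(Y=25) = C(24,4) · p^5 · (1−p)^20
= 10626 · 1.6105e-05 · 0.09723 = 0.016639

0.0166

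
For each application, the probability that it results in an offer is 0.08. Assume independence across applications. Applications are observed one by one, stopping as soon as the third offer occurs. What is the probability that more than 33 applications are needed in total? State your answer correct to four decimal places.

Needing more than 33 applications ⇔ fewer than 3 successes in the first 33. With X ~ Binomial(33, 0.08), P(Y > 33) = P(X ≤ 2).
  k=0: C(33,0)·0.08^0·0.92^33 = 0.063826
  k=1: C(33,1)·0.08^1·0.92^32 = 0.183153
  k=2: C(33,2)·0.08^2·0.92^31 = 0.254822
P(X ≤ 2) = 0.501801

0.5018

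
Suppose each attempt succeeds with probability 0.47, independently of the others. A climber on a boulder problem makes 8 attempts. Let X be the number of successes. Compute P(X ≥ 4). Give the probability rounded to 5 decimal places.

X ~ Binomial(8, 0.47); P(X ≥ 4) = Σ C(8,k) p^k (1−p)^(8−k) over k:
  k=4: C(8,4)·0.47^4·0.53^4 = 0.2695212
  k=5: C(8,5)·0.47^5·0.53^3 = 0.1912075
  k=6: C(8,6)·0.47^6·0.53^2 = 0.0847807
  k=7: C(8,7)·0.47^7·0.53^1 = 0.0214808
  k=8: C(8,8)·0.47^8·0.53^0 = 0.0023811
Total = 0.5693713

0.56937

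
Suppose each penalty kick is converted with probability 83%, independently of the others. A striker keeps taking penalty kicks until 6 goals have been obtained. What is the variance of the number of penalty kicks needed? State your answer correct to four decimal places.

1.4806

Y = total penalty kicks until the sixth success; negative binomial with r=6, p=0.83.
Var(Y) = r(1−p)/p² = 6·0.17 / 0.83² = 1.480621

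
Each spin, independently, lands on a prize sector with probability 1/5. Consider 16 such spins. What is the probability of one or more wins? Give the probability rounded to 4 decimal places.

0.9719

P(at least one) = 1 − P(none) = 1 − (1 − 0.20)^16
= 1 − 0.028147 = 0.971853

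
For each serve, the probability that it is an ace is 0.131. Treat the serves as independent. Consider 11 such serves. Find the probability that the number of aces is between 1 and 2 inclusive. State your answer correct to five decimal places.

X ~ Binomial(11, 0.131); P(1 ≤ X ≤ 2) = Σ C(11,k) p^k (1−p)^(11−k) over k:
  k=1: C(11,1)·0.131^1·0.869^10 = 0.3538847
  k=2: C(11,2)·0.131^2·0.869^9 = 0.2667370
Total = 0.6206217

0.62062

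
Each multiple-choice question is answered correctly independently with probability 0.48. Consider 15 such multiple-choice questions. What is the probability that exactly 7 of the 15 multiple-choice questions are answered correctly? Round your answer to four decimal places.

X ~ Binomial(n=15, p=0.48).
P(X=7) = C(15,7) · p^7 · (1−p)^8
= 6435 · 0.0058707 · 0.005346 = 0.201959

0.2020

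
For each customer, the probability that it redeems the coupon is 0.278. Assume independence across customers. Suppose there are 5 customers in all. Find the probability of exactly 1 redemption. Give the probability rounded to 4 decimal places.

0.3777

X ~ Binomial(n=5, p=0.278).
P(X=1) = C(5,1) · p^1 · (1−p)^4
= 5 · 0.278 · 0.27174 = 0.377714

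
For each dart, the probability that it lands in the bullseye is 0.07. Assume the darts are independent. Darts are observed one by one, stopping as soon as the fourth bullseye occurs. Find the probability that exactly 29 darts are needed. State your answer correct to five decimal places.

Y = trial on which the fourth success occurs; negative binomial, r=4, p=0.07.
P(Y=29) = C(28,3) · p^4 · (1−p)^25
= 3276 · 2.401e-05 · 0.16296 = 0.0128177

0.01282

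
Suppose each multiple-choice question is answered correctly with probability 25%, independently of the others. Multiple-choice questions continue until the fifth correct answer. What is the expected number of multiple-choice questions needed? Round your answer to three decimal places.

20.000

Y = total multiple-choice questions until the fifth success; negative binomial with r=5, p=0.25.
E[Y] = r / p = 5 / 0.25 = 20.00000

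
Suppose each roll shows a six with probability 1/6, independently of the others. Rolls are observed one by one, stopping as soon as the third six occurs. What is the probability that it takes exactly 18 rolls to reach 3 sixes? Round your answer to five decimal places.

0.04087

Y = trial on which the third success occurs; negative binomial, r=3, p=0.166667.
P(Y=18) = C(17,2) · p^3 · (1−p)^15
= 136 · 0.0046296 · 0.064905 = 0.0408664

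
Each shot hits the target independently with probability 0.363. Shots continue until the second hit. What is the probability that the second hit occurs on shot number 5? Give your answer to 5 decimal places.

0.13624

Y = trial on which the second success occurs; negative binomial, r=2, p=0.363.
P(Y=5) = C(4,1) · p^2 · (1−p)^3
= 4 · 0.13177 · 0.25847 = 0.1362359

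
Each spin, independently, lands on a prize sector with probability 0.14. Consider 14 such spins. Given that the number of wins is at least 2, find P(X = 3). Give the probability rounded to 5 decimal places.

0.31522

X ~ Binomial(14, 0.14). Want P(X=3 | X≥2) = P(X=3) / P(X≥2).
P(X=3) = C(14,3)·0.14^3·0.86^11 = 0.1900940
P(X≥2) = 1 − 0.1210538 − 0.2758900 = 0.6030562
Ratio = 0.1900940 / 0.6030562 = 0.3152177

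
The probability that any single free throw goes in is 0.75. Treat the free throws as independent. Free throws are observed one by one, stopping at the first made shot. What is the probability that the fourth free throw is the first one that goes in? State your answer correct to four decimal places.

Geometric (trials to first success), p = 0.75.
P(Y = 4) = (1−p)^3 · p = 0.015625 · 0.75 = 0.011719

0.0117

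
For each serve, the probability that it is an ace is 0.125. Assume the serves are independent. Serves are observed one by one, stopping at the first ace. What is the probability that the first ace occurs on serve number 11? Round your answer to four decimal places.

Geometric (trials to first success), p = 0.125.
P(Y = 11) = (1−p)^10 · p = 0.26308 · 0.125 = 0.032884

0.0329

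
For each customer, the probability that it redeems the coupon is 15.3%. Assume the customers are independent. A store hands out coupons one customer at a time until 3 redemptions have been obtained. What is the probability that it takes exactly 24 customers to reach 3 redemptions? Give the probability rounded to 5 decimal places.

Y = trial on which the third success occurs; negative binomial, r=3, p=0.153.
P(Y=24) = C(23,2) · p^3 · (1−p)^21
= 253 · 0.0035816 · 0.030588 = 0.0277170

0.02772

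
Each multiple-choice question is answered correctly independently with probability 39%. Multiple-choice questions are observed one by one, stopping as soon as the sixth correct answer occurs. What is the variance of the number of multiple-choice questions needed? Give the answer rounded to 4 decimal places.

Y = total multiple-choice questions until the sixth success; negative binomial with r=6, p=0.39.
Var(Y) = r(1−p)/p² = 6·0.61 / 0.39² = 24.063116

24.0631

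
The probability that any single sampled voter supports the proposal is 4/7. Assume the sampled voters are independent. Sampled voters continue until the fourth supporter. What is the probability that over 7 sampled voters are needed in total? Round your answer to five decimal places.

0.34690

Needing more than 7 sampled voters ⇔ fewer than 4 successes in the first 7. With X ~ Binomial(7, 0.571429), P(Y > 7) = P(X ≤ 3).
  k=0: C(7,0)·0.571429^0·0.428571^7 = 0.0026556
  k=1: C(7,1)·0.571429^1·0.428571^6 = 0.0247856
  k=2: C(7,2)·0.571429^2·0.428571^5 = 0.0991424
  k=3: C(7,3)·0.571429^3·0.428571^4 = 0.2203164
P(X ≤ 3) = 0.3468999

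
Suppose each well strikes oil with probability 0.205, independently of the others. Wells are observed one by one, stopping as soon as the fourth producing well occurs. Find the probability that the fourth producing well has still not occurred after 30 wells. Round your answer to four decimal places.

0.1100

Needing more than 30 wells ⇔ fewer than 4 successes in the first 30. With X ~ Binomial(30, 0.205), P(Y > 30) = P(X ≤ 3).
  k=0: C(30,0)·0.205^0·0.795^30 = 0.001026
  k=1: C(30,1)·0.205^1·0.795^29 = 0.007935
  k=2: C(30,2)·0.205^2·0.795^28 = 0.029667
  k=3: C(30,3)·0.205^3·0.795^27 = 0.071400
P(X ≤ 3) = 0.110028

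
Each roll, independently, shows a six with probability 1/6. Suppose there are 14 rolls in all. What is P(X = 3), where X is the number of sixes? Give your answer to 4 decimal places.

0.2268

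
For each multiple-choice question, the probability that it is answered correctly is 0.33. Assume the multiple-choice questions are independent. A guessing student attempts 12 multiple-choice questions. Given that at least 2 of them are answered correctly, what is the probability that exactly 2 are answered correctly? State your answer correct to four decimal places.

0.1389

X ~ Binomial(12, 0.33). Want P(X=2 | X≥2) = P(X=2) / P(X≥2).
P(X=2) = C(12,2)·0.33^2·0.67^10 = 0.131015
P(X≥2) = 1 − 0.008183 − 0.048364 = 0.943454
Ratio = 0.131015 / 0.943454 = 0.138867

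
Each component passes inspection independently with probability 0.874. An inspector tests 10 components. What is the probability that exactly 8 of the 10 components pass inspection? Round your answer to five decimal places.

X ~ Binomial(n=10, p=0.874).
P(X=8) = C(10,8) · p^8 · (1−p)^2
= 45 · 0.34048 · 0.015876 = 0.2432456

0.24325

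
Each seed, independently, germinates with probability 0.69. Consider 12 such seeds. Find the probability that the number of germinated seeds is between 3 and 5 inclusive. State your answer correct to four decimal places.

X ~ Binomial(12, 0.69); P(3 ≤ X ≤ 5) = Σ C(12,k) p^k (1−p)^(12−k) over k:
  k=3: C(12,3)·0.69^3·0.31^9 = 0.001911
  k=4: C(12,4)·0.69^4·0.31^8 = 0.009570
  k=5: C(12,5)·0.69^5·0.31^7 = 0.034080
Total = 0.045561

0.0456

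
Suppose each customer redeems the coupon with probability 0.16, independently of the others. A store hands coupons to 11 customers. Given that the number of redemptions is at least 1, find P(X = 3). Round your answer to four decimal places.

0.1964

X ~ Binomial(11, 0.16). Want P(X=3 | X≥1) = P(X=3) / P(X≥1).
P(X=3) = C(11,3)·0.16^3·0.84^8 = 0.167524
P(X≥1) = 1 − 0.146917 = 0.853083
Ratio = 0.167524 / 0.853083 = 0.196375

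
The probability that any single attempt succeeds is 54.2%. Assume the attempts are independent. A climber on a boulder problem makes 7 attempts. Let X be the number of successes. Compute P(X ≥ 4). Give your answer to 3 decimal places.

X ~ Binomial(7, 0.542); P(X ≥ 4) = Σ C(7,k) p^k (1−p)^(7−k) over k:
  k=4: C(7,4)·0.542^4·0.458^3 = 0.29018
  k=5: C(7,5)·0.542^5·0.458^2 = 0.20604
  k=6: C(7,6)·0.542^6·0.458^1 = 0.08128
  k=7: C(7,7)·0.542^7·0.458^0 = 0.01374
Total = 0.59123

0.591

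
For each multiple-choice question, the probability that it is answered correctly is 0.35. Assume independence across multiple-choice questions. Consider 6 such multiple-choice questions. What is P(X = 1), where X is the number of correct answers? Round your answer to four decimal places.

0.2437

X ~ Binomial(n=6, p=0.35).
P(X=1) = C(6,1) · p^1 · (1−p)^5
= 6 · 0.35 · 0.11603 = 0.243661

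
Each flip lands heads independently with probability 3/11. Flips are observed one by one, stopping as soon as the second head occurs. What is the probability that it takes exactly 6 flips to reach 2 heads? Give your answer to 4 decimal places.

0.1040

Y = trial on which the second success occurs; negative binomial, r=2, p=0.272727.
P(Y=6) = C(5,1) · p^2 · (1−p)^4
= 5 · 0.07438 · 0.27976 = 0.104044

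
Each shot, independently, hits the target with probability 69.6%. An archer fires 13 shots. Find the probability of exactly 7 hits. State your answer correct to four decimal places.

0.1072

X ~ Binomial(n=13, p=0.696).
P(X=7) = C(13,7) · p^7 · (1−p)^6
= 1716 · 0.079116 · 0.0007893 = 0.107158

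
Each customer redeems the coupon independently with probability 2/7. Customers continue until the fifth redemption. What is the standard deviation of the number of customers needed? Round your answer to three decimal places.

Y = total customers until the fifth success; negative binomial with r=5, p=0.285714.
SD(Y) = √[r(1−p)/p²] = √(43.75000) = 6.61438

6.614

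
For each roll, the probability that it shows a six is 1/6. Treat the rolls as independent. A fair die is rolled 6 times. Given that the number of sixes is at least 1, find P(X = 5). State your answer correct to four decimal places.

0.0010

X ~ Binomial(6, 0.166667). Want P(X=5 | X≥1) = P(X=5) / P(X≥1).
P(X=5) = C(6,5)·0.166667^5·0.833333^1 = 0.000643
P(X≥1) = 1 − 0.334898 = 0.665102
Ratio = 0.000643 / 0.665102 = 0.000967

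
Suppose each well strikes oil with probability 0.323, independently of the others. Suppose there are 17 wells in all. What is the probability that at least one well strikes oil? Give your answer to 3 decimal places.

P(at least one) = 1 − P(none) = 1 − (1 − 0.323)^17
= 1 − 0.00132 = 0.99868

0.999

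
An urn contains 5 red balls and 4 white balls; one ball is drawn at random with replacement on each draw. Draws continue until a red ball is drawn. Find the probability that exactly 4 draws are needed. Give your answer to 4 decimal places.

Geometric (trials to first success), p = 0.555556.
P(Y = 4) = (1−p)^3 · p = 0.087791 · 0.555556 = 0.048773

0.0488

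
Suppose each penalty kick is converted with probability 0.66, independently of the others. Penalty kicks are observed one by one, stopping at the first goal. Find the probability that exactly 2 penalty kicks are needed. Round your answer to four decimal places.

0.2244

Geometric (trials to first success), p = 0.66.
P(Y = 2) = (1−p)^1 · p = 0.34 · 0.66 = 0.224400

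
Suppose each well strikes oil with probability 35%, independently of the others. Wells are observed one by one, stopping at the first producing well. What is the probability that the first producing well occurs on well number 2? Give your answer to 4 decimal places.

Geometric (trials to first success), p = 0.35.
P(Y = 2) = (1−p)^1 · p = 0.65 · 0.35 = 0.227500

0.2275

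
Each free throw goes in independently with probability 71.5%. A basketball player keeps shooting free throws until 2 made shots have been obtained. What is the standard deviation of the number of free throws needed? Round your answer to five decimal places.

1.05592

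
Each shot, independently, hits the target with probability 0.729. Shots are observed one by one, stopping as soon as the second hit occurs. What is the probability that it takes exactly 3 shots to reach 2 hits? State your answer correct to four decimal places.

0.2880

Y = trial on which the second success occurs; negative binomial, r=2, p=0.729.
P(Y=3) = C(2,1) · p^2 · (1−p)^1
= 2 · 0.53144 · 0.271 = 0.288041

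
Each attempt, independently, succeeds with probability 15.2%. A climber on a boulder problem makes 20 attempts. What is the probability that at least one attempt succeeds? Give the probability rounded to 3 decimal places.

0.963

P(at least one) = 1 − P(none) = 1 − (1 − 0.152)^20
= 1 − 0.03698 = 0.96302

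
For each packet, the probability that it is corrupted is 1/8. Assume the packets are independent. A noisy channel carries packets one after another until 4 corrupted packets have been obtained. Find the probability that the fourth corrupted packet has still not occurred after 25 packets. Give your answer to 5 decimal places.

0.61764

Needing more than 25 packets ⇔ fewer than 4 successes in the first 25. With X ~ Binomial(25, 0.125), P(Y > 25) = P(X ≤ 3).
  k=0: C(25,0)·0.125^0·0.875^25 = 0.0354978
  k=1: C(25,1)·0.125^1·0.875^24 = 0.1267778
  k=2: C(25,2)·0.125^2·0.875^23 = 0.2173334
  k=3: C(25,3)·0.125^3·0.875^22 = 0.2380318
P(X ≤ 3) = 0.6176409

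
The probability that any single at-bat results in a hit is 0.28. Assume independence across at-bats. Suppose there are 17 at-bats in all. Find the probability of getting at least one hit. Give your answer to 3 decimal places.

0.996

P(at least one) = 1 − P(none) = 1 − (1 − 0.28)^17
= 1 − 0.00376 = 0.99624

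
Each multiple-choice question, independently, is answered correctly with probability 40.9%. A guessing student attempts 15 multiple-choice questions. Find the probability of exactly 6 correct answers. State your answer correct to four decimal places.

X ~ Binomial(n=15, p=0.409).
P(X=6) = C(15,6) · p^6 · (1−p)^9
= 5005 · 0.004681 · 0.008796 = 0.206078

0.2061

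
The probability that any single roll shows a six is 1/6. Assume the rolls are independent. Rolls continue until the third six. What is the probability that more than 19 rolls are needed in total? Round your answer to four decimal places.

0.3643

Needing more than 19 rolls ⇔ fewer than 3 successes in the first 19. With X ~ Binomial(19, 0.166667), P(Y > 19) = P(X ≤ 2).
  k=0: C(19,0)·0.166667^0·0.833333^19 = 0.031301
  k=1: C(19,1)·0.166667^1·0.833333^18 = 0.118943
  k=2: C(19,2)·0.166667^2·0.833333^17 = 0.214098
P(X ≤ 2) = 0.364342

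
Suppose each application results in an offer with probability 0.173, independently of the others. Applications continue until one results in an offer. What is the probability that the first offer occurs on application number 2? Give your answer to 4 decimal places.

0.1431

Geometric (trials to first success), p = 0.173.
P(Y = 2) = (1−p)^1 · p = 0.827 · 0.173 = 0.143071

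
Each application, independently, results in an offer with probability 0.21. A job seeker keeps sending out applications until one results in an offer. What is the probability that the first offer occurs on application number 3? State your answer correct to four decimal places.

Geometric (trials to first success), p = 0.21.
P(Y = 3) = (1−p)^2 · p = 0.6241 · 0.21 = 0.131061

0.1311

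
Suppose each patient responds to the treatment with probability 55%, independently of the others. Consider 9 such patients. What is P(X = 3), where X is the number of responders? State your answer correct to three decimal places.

0.116

X ~ Binomial(n=9, p=0.55).
P(X=3) = C(9,3) · p^3 · (1−p)^6
= 84 · 0.16637 · 0.0083038 = 0.11605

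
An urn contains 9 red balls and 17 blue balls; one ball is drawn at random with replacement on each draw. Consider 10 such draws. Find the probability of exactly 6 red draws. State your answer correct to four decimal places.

X ~ Binomial(n=10, p=0.346154).
P(X=6) = C(10,6) · p^6 · (1−p)^4
= 210 · 0.0017203 · 0.18277 = 0.066029

0.0660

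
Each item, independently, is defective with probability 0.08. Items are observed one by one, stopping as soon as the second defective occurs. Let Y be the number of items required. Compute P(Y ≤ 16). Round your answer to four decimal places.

0.3701

Finishing within 16 items ⇔ at least 2 successes in the first 16. With X ~ Binomial(16, 0.08), P(Y ≤ 16) = 1 − P(X ≤ 1).
  k=0: C(16,0)·0.08^0·0.92^16 = 0.263394
  k=1: C(16,1)·0.08^1·0.92^15 = 0.366461
1 − 0.629854 = 0.370146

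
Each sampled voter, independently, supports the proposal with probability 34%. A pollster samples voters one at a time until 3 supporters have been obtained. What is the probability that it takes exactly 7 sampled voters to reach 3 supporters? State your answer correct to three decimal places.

Y = trial on which the third success occurs; negative binomial, r=3, p=0.34.
P(Y=7) = C(6,2) · p^3 · (1−p)^4
= 15 · 0.039304 · 0.18975 = 0.11187

0.112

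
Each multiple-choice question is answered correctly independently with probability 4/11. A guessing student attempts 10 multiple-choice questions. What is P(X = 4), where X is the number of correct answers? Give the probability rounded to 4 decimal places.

X ~ Binomial(n=10, p=0.363636).
P(X=4) = C(10,4) · p^4 · (1−p)^6
= 210 · 0.017485 · 0.06641 = 0.243849

0.2438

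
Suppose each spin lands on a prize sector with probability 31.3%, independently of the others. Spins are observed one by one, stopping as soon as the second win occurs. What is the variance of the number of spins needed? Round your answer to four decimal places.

Y = total spins until the second success; negative binomial with r=2, p=0.313.
Var(Y) = r(1−p)/p² = 2·0.687 / 0.313² = 14.024845

14.0248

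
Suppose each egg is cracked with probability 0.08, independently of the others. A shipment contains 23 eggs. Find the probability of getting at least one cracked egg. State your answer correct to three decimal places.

0.853

P(at least one) = 1 − P(none) = 1 − (1 − 0.08)^23
= 1 − 0.14693 = 0.85307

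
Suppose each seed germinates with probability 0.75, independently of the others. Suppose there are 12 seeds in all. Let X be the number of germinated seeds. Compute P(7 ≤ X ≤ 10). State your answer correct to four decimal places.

0.7872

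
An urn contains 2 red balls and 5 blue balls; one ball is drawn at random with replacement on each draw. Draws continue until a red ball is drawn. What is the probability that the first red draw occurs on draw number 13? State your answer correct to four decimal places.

0.0050

Geometric (trials to first success), p = 0.285714.
P(Y = 13) = (1−p)^12 · p = 0.017639 · 0.285714 = 0.005040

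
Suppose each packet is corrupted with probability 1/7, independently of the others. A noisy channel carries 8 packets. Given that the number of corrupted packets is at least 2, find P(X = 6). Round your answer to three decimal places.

0.001

X ~ Binomial(8, 0.142857). Want P(X=6 | X≥2) = P(X=6) / P(X≥2).
P(X=6) = C(8,6)·0.142857^6·0.857143^2 = 0.00017
P(X≥2) = 1 − 0.29136 − 0.38848 = 0.32017
Ratio = 0.00017 / 0.32017 = 0.00055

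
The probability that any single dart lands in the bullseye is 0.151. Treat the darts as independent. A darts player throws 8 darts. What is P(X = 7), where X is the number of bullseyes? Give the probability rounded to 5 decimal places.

0.00001

X ~ Binomial(n=8, p=0.151).
P(X=7) = C(8,7) · p^7 · (1−p)^1
= 8 · 1.7899e-06 · 0.849 = 0.0000122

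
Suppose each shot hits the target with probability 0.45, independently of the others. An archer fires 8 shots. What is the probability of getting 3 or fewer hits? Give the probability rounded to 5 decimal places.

0.47696

X ~ Binomial(8, 0.45); P(X ≤ 3) = Σ C(8,k) p^k (1−p)^(8−k) over k:
  k=0: C(8,0)·0.45^0·0.55^8 = 0.0083734
  k=1: C(8,1)·0.45^1·0.55^7 = 0.0548077
  k=2: C(8,2)·0.45^2·0.55^6 = 0.1569492
  k=3: C(8,3)·0.45^3·0.55^5 = 0.2568260
Total = 0.4769563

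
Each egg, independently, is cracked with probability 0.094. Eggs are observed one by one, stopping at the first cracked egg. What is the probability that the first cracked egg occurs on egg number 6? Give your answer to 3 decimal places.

Geometric (trials to first success), p = 0.094.
P(Y = 6) = (1−p)^5 · p = 0.61044 · 0.094 = 0.05738

0.057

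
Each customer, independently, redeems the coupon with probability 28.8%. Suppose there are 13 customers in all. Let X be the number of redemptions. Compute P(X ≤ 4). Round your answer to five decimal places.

X ~ Binomial(13, 0.288); P(X ≤ 4) = Σ C(13,k) p^k (1−p)^(13−k) over k:
  k=0: C(13,0)·0.288^0·0.712^13 = 0.0120848
  k=1: C(13,1)·0.288^1·0.712^12 = 0.0635471
  k=2: C(13,2)·0.288^2·0.712^11 = 0.1542267
  k=3: C(13,3)·0.288^3·0.712^10 = 0.2287407
  k=4: C(13,4)·0.288^4·0.712^9 = 0.2313108
Total = 0.6899101

0.68991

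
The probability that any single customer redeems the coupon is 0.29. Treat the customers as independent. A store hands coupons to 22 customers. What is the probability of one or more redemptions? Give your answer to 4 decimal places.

0.9995

P(at least one) = 1 − P(none) = 1 − (1 − 0.29)^22
= 1 − 0.000534 = 0.999466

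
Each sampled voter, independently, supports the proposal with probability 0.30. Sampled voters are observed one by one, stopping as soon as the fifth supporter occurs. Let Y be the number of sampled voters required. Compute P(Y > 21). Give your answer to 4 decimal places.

Needing more than 21 sampled voters ⇔ fewer than 5 successes in the first 21. With X ~ Binomial(21, 0.30), P(Y > 21) = P(X ≤ 4).
  k=0: C(21,0)·0.30^0·0.70^21 = 0.000559
  k=1: C(21,1)·0.30^1·0.70^20 = 0.005027
  k=2: C(21,2)·0.30^2·0.70^19 = 0.021544
  k=3: C(21,3)·0.30^3·0.70^18 = 0.058476
  k=4: C(21,4)·0.30^4·0.70^17 = 0.112776
P(X ≤ 4) = 0.198381

0.1984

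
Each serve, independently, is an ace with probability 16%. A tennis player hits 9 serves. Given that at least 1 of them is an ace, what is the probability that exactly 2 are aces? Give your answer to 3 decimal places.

0.343

X ~ Binomial(9, 0.16). Want P(X=2 | X≥1) = P(X=2) / P(X≥1).
P(X=2) = C(9,2)·0.16^2·0.84^7 = 0.27196
P(X≥1) = 1 − 0.20822 = 0.79178
Ratio = 0.27196 / 0.79178 = 0.34347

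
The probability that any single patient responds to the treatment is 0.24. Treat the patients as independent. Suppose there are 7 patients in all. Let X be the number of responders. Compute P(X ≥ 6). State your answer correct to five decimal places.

X ~ Binomial(7, 0.24); P(X ≥ 6) = Σ C(7,k) p^k (1−p)^(7−k) over k:
  k=6: C(7,6)·0.24^6·0.76^1 = 0.0010167
  k=7: C(7,7)·0.24^7·0.76^0 = 0.0000459
Total = 0.0010625

0.00106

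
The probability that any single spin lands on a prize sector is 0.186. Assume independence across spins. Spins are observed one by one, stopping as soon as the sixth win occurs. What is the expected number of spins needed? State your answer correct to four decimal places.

Y = total spins until the sixth success; negative binomial with r=6, p=0.186.
E[Y] = r / p = 6 / 0.186 = 32.258065

32.2581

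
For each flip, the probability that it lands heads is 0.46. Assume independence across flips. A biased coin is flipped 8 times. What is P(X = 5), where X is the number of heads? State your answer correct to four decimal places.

0.1816

X ~ Binomial(n=8, p=0.46).
P(X=5) = C(8,5) · p^5 · (1−p)^3
= 56 · 0.020596 · 0.15746 = 0.181618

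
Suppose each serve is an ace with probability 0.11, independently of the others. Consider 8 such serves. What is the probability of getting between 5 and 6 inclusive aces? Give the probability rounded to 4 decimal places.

0.0007

X ~ Binomial(8, 0.11); P(5 ≤ X ≤ 6) = Σ C(8,k) p^k (1−p)^(8−k) over k:
  k=5: C(8,5)·0.11^5·0.89^3 = 0.000636
  k=6: C(8,6)·0.11^6·0.89^2 = 0.000039
Total = 0.000675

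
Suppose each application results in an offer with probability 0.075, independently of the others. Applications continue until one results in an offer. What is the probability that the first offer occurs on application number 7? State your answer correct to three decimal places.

Geometric (trials to first success), p = 0.075.
P(Y = 7) = (1−p)^6 · p = 0.6264 · 0.075 = 0.04698

0.047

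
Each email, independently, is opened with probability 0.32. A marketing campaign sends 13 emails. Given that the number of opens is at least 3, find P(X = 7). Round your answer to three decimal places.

0.070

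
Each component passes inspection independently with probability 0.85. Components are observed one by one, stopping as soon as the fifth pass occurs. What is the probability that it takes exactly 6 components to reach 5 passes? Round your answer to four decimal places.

Y = trial on which the fifth success occurs; negative binomial, r=5, p=0.85.
P(Y=6) = C(5,4) · p^5 · (1−p)^1
= 5 · 0.44371 · 0.15 = 0.332779

0.3328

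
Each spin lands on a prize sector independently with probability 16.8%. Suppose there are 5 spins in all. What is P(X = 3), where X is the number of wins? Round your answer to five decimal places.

0.03282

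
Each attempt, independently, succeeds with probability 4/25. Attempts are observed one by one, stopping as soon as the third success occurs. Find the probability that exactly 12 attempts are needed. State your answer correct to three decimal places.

0.047

Y = trial on which the third success occurs; negative binomial, r=3, p=0.16.
P(Y=12) = C(11,2) · p^3 · (1−p)^9
= 55 · 0.004096 · 0.20822 = 0.04691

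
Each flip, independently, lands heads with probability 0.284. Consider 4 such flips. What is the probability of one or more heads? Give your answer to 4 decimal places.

P(at least one) = 1 − P(none) = 1 − (1 − 0.284)^4
= 1 − 0.262816 = 0.737184

0.7372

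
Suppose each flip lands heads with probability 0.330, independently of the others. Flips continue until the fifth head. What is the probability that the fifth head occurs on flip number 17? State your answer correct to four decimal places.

Y = trial on which the fifth success occurs; negative binomial, r=5, p=0.33.
P(Y=17) = C(16,4) · p^5 · (1−p)^12
= 1820 · 0.0039135 · 0.0081827 = 0.058283

0.0583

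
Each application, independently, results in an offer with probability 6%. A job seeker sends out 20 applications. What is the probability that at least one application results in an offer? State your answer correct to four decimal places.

0.7099

P(at least one) = 1 − P(none) = 1 − (1 − 0.06)^20
= 1 − 0.290106 = 0.709894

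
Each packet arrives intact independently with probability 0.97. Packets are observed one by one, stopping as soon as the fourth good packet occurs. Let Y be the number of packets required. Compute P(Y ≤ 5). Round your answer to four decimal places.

0.9915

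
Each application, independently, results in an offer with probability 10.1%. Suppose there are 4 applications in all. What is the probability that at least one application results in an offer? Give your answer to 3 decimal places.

P(at least one) = 1 − P(none) = 1 − (1 − 0.101)^4
= 1 − 0.65319 = 0.34681

0.347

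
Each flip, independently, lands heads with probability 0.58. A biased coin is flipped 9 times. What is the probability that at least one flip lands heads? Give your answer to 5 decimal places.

P(at least one) = 1 − P(none) = 1 − (1 − 0.58)^9
= 1 − 0.0004067 = 0.9995933

0.99959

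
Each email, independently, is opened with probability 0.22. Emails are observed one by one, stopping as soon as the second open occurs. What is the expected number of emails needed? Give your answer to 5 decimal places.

9.09091

Y = total emails until the second success; negative binomial with r=2, p=0.22.
E[Y] = r / p = 2 / 0.22 = 9.0909091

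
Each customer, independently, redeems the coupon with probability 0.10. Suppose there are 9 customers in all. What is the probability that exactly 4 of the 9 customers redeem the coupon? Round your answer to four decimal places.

0.0074

X ~ Binomial(n=9, p=0.10).
P(X=4) = C(9,4) · p^4 · (1−p)^5
= 126 · 0.0001 · 0.59049 = 0.007440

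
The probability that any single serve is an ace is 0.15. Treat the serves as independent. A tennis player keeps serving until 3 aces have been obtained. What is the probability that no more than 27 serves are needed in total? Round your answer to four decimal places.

Finishing within 27 serves ⇔ at least 3 successes in the first 27. With X ~ Binomial(27, 0.15), P(Y ≤ 27) = 1 − P(X ≤ 2).
  k=0: C(27,0)·0.15^0·0.85^27 = 0.012425
  k=1: C(27,1)·0.15^1·0.85^26 = 0.059203
  k=2: C(27,2)·0.15^2·0.85^25 = 0.135820
1 − 0.207449 = 0.792551

0.7926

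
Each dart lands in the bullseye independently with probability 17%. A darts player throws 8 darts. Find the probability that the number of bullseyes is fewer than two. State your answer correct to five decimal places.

0.59428

X ~ Binomial(8, 0.17); P(X ≤ 1) = Σ C(8,k) p^k (1−p)^(8−k) over k:
  k=0: C(8,0)·0.17^0·0.83^8 = 0.2252292
  k=1: C(8,1)·0.17^1·0.83^7 = 0.3690503
Total = 0.5942795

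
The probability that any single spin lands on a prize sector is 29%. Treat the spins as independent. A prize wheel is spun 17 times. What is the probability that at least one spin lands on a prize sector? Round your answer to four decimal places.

P(at least one) = 1 − P(none) = 1 − (1 − 0.29)^17
= 1 − 0.002961 = 0.997039

0.9970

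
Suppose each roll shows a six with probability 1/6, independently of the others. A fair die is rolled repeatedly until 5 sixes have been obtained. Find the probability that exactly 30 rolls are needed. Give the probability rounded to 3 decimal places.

0.032

Y = trial on which the fifth success occurs; negative binomial, r=5, p=0.166667.
P(Y=30) = C(29,4) · p^5 · (1−p)^25
= 23751 · 0.0001286 · 0.010483 = 0.03202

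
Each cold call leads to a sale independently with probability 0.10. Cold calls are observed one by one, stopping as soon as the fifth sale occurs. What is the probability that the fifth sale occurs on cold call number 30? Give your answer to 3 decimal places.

Y = trial on which the fifth success occurs; negative binomial, r=5, p=0.10.
P(Y=30) = C(29,4) · p^5 · (1−p)^25
= 23751 · 1e-05 · 0.07179 = 0.01705

0.017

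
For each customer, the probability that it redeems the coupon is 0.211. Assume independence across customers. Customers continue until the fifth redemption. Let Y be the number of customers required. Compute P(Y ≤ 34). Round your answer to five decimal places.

0.87274

Finishing within 34 customers ⇔ at least 5 successes in the first 34. With X ~ Binomial(34, 0.211), P(Y ≤ 34) = 1 − P(X ≤ 4).
  k=0: C(34,0)·0.211^0·0.789^34 = 0.0003167
  k=1: C(34,1)·0.211^1·0.789^33 = 0.0028794
  k=2: C(34,2)·0.211^2·0.789^32 = 0.0127055
  k=3: C(34,3)·0.211^3·0.789^31 = 0.0362432
  k=4: C(34,4)·0.211^4·0.789^30 = 0.0751161
1 − 0.1272609 = 0.8727391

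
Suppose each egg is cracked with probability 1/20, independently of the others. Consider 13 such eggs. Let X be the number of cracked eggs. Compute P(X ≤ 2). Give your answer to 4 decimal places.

X ~ Binomial(13, 0.05); P(X ≤ 2) = Σ C(13,k) p^k (1−p)^(13−k) over k:
  k=0: C(13,0)·0.05^0·0.95^13 = 0.513342
  k=1: C(13,1)·0.05^1·0.95^12 = 0.351234
  k=2: C(13,2)·0.05^2·0.95^11 = 0.110916
Total = 0.975492

0.9755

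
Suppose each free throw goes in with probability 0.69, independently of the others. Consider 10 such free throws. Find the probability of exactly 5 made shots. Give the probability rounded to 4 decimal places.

0.1128

X ~ Binomial(n=10, p=0.69).
P(X=5) = C(10,5) · p^5 · (1−p)^5
= 252 · 0.1564 · 0.0028629 = 0.112838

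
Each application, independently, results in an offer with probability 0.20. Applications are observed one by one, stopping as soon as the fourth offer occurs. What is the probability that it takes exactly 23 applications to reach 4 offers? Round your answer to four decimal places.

0.0355

Y = trial on which the fourth success occurs; negative binomial, r=4, p=0.20.
P(Y=23) = C(22,3) · p^4 · (1−p)^19
= 1540 · 0.0016 · 0.014412 = 0.035510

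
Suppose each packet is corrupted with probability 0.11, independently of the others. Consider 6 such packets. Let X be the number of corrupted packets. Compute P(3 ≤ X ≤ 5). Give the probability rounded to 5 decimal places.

X ~ Binomial(6, 0.11); P(3 ≤ X ≤ 5) = Σ C(6,k) p^k (1−p)^(6−k) over k:
  k=3: C(6,3)·0.11^3·0.89^3 = 0.0187663
  k=4: C(6,4)·0.11^4·0.89^2 = 0.0017396
  k=5: C(6,5)·0.11^5·0.89^1 = 0.0000860
Total = 0.0205918

0.02059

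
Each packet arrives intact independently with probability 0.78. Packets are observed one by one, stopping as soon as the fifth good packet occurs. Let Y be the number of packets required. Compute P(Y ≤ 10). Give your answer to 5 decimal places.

0.98961

Finishing within 10 packets ⇔ at least 5 successes in the first 10. With X ~ Binomial(10, 0.78), P(Y ≤ 10) = 1 − P(X ≤ 4).
  k=0: C(10,0)·0.78^0·0.22^10 = 0.0000003
  k=1: C(10,1)·0.78^1·0.22^9 = 0.0000094
  k=2: C(10,2)·0.78^2·0.22^8 = 0.0001502
  k=3: C(10,3)·0.78^3·0.22^7 = 0.0014204
  k=4: C(10,4)·0.78^4·0.22^6 = 0.0088132
1 − 0.0103936 = 0.9896064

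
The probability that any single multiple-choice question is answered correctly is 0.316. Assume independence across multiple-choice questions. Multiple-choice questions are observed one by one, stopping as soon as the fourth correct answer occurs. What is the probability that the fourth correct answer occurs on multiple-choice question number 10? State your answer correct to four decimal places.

Y = trial on which the fourth success occurs; negative binomial, r=4, p=0.316.
P(Y=10) = C(9,3) · p^4 · (1−p)^6
= 84 · 0.0099712 · 0.10241 = 0.085776

0.0858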